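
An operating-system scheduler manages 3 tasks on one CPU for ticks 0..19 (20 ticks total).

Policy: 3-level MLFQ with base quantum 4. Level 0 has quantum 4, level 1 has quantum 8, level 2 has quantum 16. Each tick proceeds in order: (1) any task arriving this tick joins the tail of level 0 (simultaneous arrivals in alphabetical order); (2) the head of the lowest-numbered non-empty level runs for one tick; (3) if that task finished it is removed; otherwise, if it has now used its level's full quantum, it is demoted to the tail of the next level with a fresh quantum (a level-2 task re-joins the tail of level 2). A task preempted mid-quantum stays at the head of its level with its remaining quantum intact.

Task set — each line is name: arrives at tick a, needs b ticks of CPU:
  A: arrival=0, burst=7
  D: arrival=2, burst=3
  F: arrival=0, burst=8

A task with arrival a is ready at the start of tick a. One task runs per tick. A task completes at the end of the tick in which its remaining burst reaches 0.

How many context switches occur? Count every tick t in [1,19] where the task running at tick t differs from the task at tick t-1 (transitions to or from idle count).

context switches = 5

t=0: L0/L1/L2 = AF/-/- → run A
t=1: L0/L1/L2 = AF/-/- → run A
t=2: L0/L1/L2 = AFD/-/- → run A
t=3: L0/L1/L2 = AFD/-/- → run A
t=4: L0/L1/L2 = FD/A/- → run F
t=5: L0/L1/L2 = FD/A/- → run F
t=6: L0/L1/L2 = FD/A/- → run F
t=7: L0/L1/L2 = FD/A/- → run F
t=8: L0/L1/L2 = D/AF/- → run D
t=9: L0/L1/L2 = D/AF/- → run D
t=10: L0/L1/L2 = D/AF/- → run D
t=11: L0/L1/L2 = -/AF/- → run A
t=12: L0/L1/L2 = -/AF/- → run A
t=13: L0/L1/L2 = -/AF/- → run A
t=14: L0/L1/L2 = -/F/- → run F
t=15: L0/L1/L2 = -/F/- → run F
t=16: L0/L1/L2 = -/F/- → run F
t=17: L0/L1/L2 = -/F/- → run F
t=18: (idle)
t=19: (idle)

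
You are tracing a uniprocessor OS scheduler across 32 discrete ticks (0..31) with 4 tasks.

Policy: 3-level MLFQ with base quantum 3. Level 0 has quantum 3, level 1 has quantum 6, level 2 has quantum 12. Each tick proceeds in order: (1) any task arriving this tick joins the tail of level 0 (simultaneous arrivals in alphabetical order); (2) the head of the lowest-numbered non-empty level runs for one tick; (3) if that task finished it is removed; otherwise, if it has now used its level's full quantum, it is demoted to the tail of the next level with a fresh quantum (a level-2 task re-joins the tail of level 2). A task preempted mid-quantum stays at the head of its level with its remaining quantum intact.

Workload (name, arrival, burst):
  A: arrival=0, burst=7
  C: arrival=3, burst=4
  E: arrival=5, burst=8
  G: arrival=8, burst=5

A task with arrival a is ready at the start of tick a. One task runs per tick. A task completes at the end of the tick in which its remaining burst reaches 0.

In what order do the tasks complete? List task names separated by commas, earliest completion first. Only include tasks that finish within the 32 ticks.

completion order = A, C, E, G

t=0: L0/L1/L2 = A/-/- → run A
t=1: L0/L1/L2 = A/-/- → run A
t=2: L0/L1/L2 = A/-/- → run A
t=3: L0/L1/L2 = C/A/- → run C
t=4: L0/L1/L2 = C/A/- → run C
t=5: L0/L1/L2 = CE/A/- → run C
t=6: L0/L1/L2 = E/AC/- → run E
t=7: L0/L1/L2 = E/AC/- → run E
t=8: L0/L1/L2 = EG/AC/- → run E
t=9: L0/L1/L2 = G/ACE/- → run G
t=10: L0/L1/L2 = G/ACE/- → run G
t=11: L0/L1/L2 = G/ACE/- → run G
t=12: L0/L1/L2 = -/ACEG/- → run A
t=13: L0/L1/L2 = -/ACEG/- → run A
t=14: L0/L1/L2 = -/ACEG/- → run A
t=15: L0/L1/L2 = -/ACEG/- → run A
t=16: L0/L1/L2 = -/CEG/- → run C
t=17: L0/L1/L2 = -/EG/- → run E
t=18: L0/L1/L2 = -/EG/- → run E
t=19: L0/L1/L2 = -/EG/- → run E
t=20: L0/L1/L2 = -/EG/- → run E
t=21: L0/L1/L2 = -/EG/- → run E
t=22: L0/L1/L2 = -/G/- → run G
t=23: L0/L1/L2 = -/G/- → run G
t=24: (idle)
t=25: (idle)
t=26: (idle)
t=27: (idle)
t=28: (idle)
t=29: (idle)
t=30: (idle)
t=31: (idle)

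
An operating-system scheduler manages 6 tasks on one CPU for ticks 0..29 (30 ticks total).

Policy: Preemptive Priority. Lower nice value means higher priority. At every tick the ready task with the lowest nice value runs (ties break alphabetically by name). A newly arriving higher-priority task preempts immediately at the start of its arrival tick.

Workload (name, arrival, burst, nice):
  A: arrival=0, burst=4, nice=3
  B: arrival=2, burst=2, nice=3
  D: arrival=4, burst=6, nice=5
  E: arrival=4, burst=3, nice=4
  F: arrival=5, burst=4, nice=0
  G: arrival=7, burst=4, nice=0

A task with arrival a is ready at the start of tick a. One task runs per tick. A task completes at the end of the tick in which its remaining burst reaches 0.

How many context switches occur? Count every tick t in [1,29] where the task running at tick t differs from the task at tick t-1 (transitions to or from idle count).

context switches = 7

t=0: ready={A} → run A
t=1: ready={A} → run A
t=2: ready={A,B} → run A
t=3: ready={A,B} → run A
t=4: ready={B,D,E} → run B
t=5: ready={B,D,E,F} → run F
t=6: ready={B,D,E,F} → run F
t=7: ready={B,D,E,F,G} → run F
t=8: ready={B,D,E,F,G} → run F
t=9: ready={B,D,E,G} → run G
t=10: ready={B,D,E,G} → run G
t=11: ready={B,D,E,G} → run G
t=12: ready={B,D,E,G} → run G
t=13: ready={B,D,E} → run B
t=14: ready={D,E} → run E
t=15: ready={D,E} → run E
t=16: ready={D,E} → run E
t=17: ready={D} → run D
t=18: ready={D} → run D
t=19: ready={D} → run D
t=20: ready={D} → run D
t=21: ready={D} → run D
t=22: ready={D} → run D
t=23: (idle)
t=24: (idle)
t=25: (idle)
t=26: (idle)
t=27: (idle)
t=28: (idle)
t=29: (idle)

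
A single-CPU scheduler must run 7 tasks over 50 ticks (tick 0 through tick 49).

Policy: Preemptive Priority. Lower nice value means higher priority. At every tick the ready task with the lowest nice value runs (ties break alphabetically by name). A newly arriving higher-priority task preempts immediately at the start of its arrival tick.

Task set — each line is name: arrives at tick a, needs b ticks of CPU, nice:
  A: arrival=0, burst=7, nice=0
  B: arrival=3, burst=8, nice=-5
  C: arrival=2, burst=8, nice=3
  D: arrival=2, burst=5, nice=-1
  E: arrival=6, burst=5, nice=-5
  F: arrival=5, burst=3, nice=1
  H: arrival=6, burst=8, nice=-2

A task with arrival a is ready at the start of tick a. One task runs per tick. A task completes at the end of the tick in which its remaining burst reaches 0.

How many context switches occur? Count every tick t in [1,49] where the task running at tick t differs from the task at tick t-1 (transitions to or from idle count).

context switches = 9

t=0: ready={A} → run A
t=1: ready={A} → run A
t=2: ready={A,C,D} → run D
t=3: ready={A,B,C,D} → run B
t=4: ready={A,B,C,D} → run B
t=5: ready={A,B,C,D,F} → run B
t=6: ready={A,B,C,D,E,F,H} → run B
t=7: ready={A,B,C,D,E,F,H} → run B
t=8: ready={A,B,C,D,E,F,H} → run B
t=9: ready={A,B,C,D,E,F,H} → run B
t=10: ready={A,B,C,D,E,F,H} → run B
t=11: ready={A,C,D,E,F,H} → run E
t=12: ready={A,C,D,E,F,H} → run E
t=13: ready={A,C,D,E,F,H} → run E
t=14: ready={A,C,D,E,F,H} → run E
t=15: ready={A,C,D,E,F,H} → run E
t=16: ready={A,C,D,F,H} → run H
t=17: ready={A,C,D,F,H} → run H
t=18: ready={A,C,D,F,H} → run H
t=19: ready={A,C,D,F,H} → run H
t=20: ready={A,C,D,F,H} → run H
t=21: ready={A,C,D,F,H} → run H
t=22: ready={A,C,D,F,H} → run H
t=23: ready={A,C,D,F,H} → run H
t=24: ready={A,C,D,F} → run D
t=25: ready={A,C,D,F} → run D
t=26: ready={A,C,D,F} → run D
t=27: ready={A,C,D,F} → run D
t=28: ready={A,C,F} → run A
t=29: ready={A,C,F} → run A
t=30: ready={A,C,F} → run A
t=31: ready={A,C,F} → run A
t=32: ready={A,C,F} → run A
t=33: ready={C,F} → run F
t=34: ready={C,F} → run F
t=35: ready={C,F} → run F
t=36: ready={C} → run C
t=37: ready={C} → run C
t=38: ready={C} → run C
t=39: ready={C} → run C
t=40: ready={C} → run C
t=41: ready={C} → run C
t=42: ready={C} → run C
t=43: ready={C} → run C
t=44: (idle)
t=45: (idle)
t=46: (idle)
t=47: (idle)
t=48: (idle)
t=49: (idle)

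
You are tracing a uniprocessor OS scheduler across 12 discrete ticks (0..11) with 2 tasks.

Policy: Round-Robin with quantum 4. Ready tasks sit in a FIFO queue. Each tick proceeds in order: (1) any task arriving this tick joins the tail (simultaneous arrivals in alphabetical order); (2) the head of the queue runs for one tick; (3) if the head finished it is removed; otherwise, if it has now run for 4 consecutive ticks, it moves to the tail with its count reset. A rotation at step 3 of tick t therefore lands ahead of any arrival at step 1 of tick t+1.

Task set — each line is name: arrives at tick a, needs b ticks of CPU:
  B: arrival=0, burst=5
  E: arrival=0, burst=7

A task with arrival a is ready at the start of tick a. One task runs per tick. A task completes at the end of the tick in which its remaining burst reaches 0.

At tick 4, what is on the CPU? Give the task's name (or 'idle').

t=0: queue=[B,E] q_used=0 → run B
t=1: queue=[B,E] q_used=1 → run B
t=2: queue=[B,E] q_used=2 → run B
t=3: queue=[B,E] q_used=3 → run B
t=4: queue=[E,B] q_used=0 → run E
t=5: queue=[E,B] q_used=1 → run E
t=6: queue=[E,B] q_used=2 → run E
t=7: queue=[E,B] q_used=3 → run E
t=8: queue=[B,E] q_used=0 → run B
t=9: queue=[E] q_used=0 → run E
t=10: queue=[E] q_used=1 → run E
t=11: queue=[E] q_used=2 → run E

running at tick 4 = E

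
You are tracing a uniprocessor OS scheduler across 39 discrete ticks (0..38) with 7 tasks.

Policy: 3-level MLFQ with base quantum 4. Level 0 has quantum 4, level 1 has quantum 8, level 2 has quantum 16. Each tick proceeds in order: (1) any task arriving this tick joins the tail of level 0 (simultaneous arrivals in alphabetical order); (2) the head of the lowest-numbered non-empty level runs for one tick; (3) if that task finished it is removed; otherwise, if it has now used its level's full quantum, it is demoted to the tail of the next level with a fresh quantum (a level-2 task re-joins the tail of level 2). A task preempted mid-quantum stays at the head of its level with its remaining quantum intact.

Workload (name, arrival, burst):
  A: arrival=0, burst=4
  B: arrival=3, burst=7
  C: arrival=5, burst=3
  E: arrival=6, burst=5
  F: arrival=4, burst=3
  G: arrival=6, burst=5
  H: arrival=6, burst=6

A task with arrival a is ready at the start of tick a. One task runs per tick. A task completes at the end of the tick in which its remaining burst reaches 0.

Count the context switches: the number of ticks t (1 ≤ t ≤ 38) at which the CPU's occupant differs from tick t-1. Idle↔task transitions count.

t=0: L0/L1/L2 = A/-/- → run A
t=1: L0/L1/L2 = A/-/- → run A
t=2: L0/L1/L2 = A/-/- → run A
t=3: L0/L1/L2 = AB/-/- → run A
t=4: L0/L1/L2 = BF/-/- → run B
t=5: L0/L1/L2 = BFC/-/- → run B
t=6: L0/L1/L2 = BFCEGH/-/- → run B
t=7: L0/L1/L2 = BFCEGH/-/- → run B
t=8: L0/L1/L2 = FCEGH/B/- → run F
t=9: L0/L1/L2 = FCEGH/B/- → run F
t=10: L0/L1/L2 = FCEGH/B/- → run F
t=11: L0/L1/L2 = CEGH/B/- → run C
t=12: L0/L1/L2 = CEGH/B/- → run C
t=13: L0/L1/L2 = CEGH/B/- → run C
t=14: L0/L1/L2 = EGH/B/- → run E
t=15: L0/L1/L2 = EGH/B/- → run E
t=16: L0/L1/L2 = EGH/B/- → run E
t=17: L0/L1/L2 = EGH/B/- → run E
t=18: L0/L1/L2 = GH/BE/- → run G
t=19: L0/L1/L2 = GH/BE/- → run G
t=20: L0/L1/L2 = GH/BE/- → run G
t=21: L0/L1/L2 = GH/BE/- → run G
t=22: L0/L1/L2 = H/BEG/- → run H
t=23: L0/L1/L2 = H/BEG/- → run H
t=24: L0/L1/L2 = H/BEG/- → run H
t=25: L0/L1/L2 = H/BEG/- → run H
t=26: L0/L1/L2 = -/BEGH/- → run B
t=27: L0/L1/L2 = -/BEGH/- → run B
t=28: L0/L1/L2 = -/BEGH/- → run B
t=29: L0/L1/L2 = -/EGH/- → run E
t=30: L0/L1/L2 = -/GH/- → run G
t=31: L0/L1/L2 = -/H/- → run H
t=32: L0/L1/L2 = -/H/- → run H
t=33: (idle)
t=34: (idle)
t=35: (idle)
t=36: (idle)
t=37: (idle)
t=38: (idle)

context switches = 11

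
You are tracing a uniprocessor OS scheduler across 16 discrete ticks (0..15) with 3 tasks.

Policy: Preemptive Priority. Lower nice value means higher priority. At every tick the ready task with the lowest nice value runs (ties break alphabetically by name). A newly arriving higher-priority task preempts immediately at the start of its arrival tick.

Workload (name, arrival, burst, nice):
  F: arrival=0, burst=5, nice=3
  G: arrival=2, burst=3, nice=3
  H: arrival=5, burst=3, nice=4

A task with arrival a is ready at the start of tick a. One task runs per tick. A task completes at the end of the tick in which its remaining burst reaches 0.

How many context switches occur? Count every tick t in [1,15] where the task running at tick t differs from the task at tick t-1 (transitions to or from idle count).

context switches = 3

t=0: ready={F} → run F
t=1: ready={F} → run F
t=2: ready={F,G} → run F
t=3: ready={F,G} → run F
t=4: ready={F,G} → run F
t=5: ready={G,H} → run G
t=6: ready={G,H} → run G
t=7: ready={G,H} → run G
t=8: ready={H} → run H
t=9: ready={H} → run H
t=10: ready={H} → run H
t=11: (idle)
t=12: (idle)
t=13: (idle)
t=14: (idle)
t=15: (idle)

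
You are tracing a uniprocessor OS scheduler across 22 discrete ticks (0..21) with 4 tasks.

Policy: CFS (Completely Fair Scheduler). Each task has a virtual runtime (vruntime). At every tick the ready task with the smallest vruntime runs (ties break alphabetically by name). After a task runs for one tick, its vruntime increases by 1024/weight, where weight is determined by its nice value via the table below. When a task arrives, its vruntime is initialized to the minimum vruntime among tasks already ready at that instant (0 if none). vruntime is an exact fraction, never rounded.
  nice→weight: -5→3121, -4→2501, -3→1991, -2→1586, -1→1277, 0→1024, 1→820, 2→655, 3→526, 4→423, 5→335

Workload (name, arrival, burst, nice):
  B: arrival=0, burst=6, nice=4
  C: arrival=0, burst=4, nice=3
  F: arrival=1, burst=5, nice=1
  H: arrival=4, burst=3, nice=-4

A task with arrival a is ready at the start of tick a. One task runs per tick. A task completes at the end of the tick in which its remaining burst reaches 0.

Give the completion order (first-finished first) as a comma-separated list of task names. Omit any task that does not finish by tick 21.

t=0: vr[B=0 C=0] → run B
t=1: vr[B=1024/423 C=0 F=0] → run C
t=2: vr[B=1024/423 C=512/263 F=0] → run F
t=3: vr[B=1024/423 C=512/263 F=256/205] → run F
t=4: vr[B=1024/423 C=512/263 F=512/205 H=512/263] → run C
t=5: vr[B=1024/423 C=1024/263 F=512/205 H=512/263] → run H
t=6: vr[B=1024/423 C=1024/263 F=512/205 H=1549824/657763] → run H
t=7: vr[B=1024/423 C=1024/263 F=512/205 H=1819136/657763] → run B
t=8: vr[B=2048/423 C=1024/263 F=512/205 H=1819136/657763] → run F
t=9: vr[B=2048/423 C=1024/263 F=768/205 H=1819136/657763] → run H
t=10: vr[B=2048/423 C=1024/263 F=768/205] → run F
t=11: vr[B=2048/423 C=1024/263 F=1024/205] → run C
t=12: vr[B=2048/423 C=1536/263 F=1024/205] → run B
t=13: vr[B=1024/141 C=1536/263 F=1024/205] → run F
t=14: vr[B=1024/141 C=1536/263] → run C
t=15: vr[B=1024/141] → run B
t=16: vr[B=4096/423] → run B
t=17: vr[B=5120/423] → run B
t=18: (idle)
t=19: (idle)
t=20: (idle)
t=21: (idle)

completion order = H, F, C, B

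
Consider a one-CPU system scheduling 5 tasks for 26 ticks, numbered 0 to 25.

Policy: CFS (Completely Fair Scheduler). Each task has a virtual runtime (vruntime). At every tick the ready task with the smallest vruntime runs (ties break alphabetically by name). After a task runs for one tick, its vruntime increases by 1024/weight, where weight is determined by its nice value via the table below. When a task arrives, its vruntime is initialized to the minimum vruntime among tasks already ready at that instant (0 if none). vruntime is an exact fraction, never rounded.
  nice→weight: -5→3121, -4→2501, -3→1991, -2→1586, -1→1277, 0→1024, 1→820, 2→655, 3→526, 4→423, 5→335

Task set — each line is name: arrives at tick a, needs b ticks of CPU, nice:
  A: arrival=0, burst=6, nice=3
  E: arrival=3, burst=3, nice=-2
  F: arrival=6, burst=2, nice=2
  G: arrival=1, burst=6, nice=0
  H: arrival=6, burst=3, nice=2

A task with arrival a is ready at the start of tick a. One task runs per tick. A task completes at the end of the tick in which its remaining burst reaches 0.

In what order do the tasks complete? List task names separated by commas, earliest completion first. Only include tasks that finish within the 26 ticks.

t=0: vr[A=0] → run A
t=1: vr[A=512/263 G=512/263] → run A
t=2: vr[A=1024/263 G=512/263] → run G
t=3: vr[A=1024/263 E=775/263 G=775/263] → run E
t=4: vr[A=1024/263 E=749231/208559 G=775/263] → run G
t=5: vr[A=1024/263 E=749231/208559 G=1038/263] → run E
t=6: vr[A=1024/263 E=883887/208559 F=1024/263 G=1038/263 H=1024/263] → run A
t=7: vr[A=1536/263 E=883887/208559 F=1024/263 G=1038/263 H=1024/263] → run F
t=8: vr[A=1536/263 E=883887/208559 F=940032/172265 G=1038/263 H=1024/263] → run H
t=9: vr[A=1536/263 E=883887/208559 F=940032/172265 G=1038/263 H=940032/172265] → run G
t=10: vr[A=1536/263 E=883887/208559 F=940032/172265 G=1301/263 H=940032/172265] → run E
t=11: vr[A=1536/263 F=940032/172265 G=1301/263 H=940032/172265] → run G
t=12: vr[A=1536/263 F=940032/172265 G=1564/263 H=940032/172265] → run F
t=13: vr[A=1536/263 G=1564/263 H=940032/172265] → run H
t=14: vr[A=1536/263 G=1564/263 H=1209344/172265] → run A
t=15: vr[A=2048/263 G=1564/263 H=1209344/172265] → run G
t=16: vr[A=2048/263 G=1827/263 H=1209344/172265] → run G
t=17: vr[A=2048/263 H=1209344/172265] → run H
t=18: vr[A=2048/263] → run A
t=19: vr[A=2560/263] → run A
t=20: (idle)
t=21: (idle)
t=22: (idle)
t=23: (idle)
t=24: (idle)
t=25: (idle)

completion order = E, F, G, H, A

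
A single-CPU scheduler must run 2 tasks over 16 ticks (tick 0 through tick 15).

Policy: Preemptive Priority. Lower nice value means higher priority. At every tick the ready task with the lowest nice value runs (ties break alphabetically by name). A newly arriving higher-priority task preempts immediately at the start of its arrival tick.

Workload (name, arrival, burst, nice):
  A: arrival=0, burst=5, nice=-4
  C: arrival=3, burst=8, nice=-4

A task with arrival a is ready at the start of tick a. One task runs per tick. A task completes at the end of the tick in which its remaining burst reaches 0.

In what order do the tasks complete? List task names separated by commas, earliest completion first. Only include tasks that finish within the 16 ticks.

completion order = A, C

t=0: ready={A} → run A
t=1: ready={A} → run A
t=2: ready={A} → run A
t=3: ready={A,C} → run A
t=4: ready={A,C} → run A
t=5: ready={C} → run C
t=6: ready={C} → run C
t=7: ready={C} → run C
t=8: ready={C} → run C
t=9: ready={C} → run C
t=10: ready={C} → run C
t=11: ready={C} → run C
t=12: ready={C} → run C
t=13: (idle)
t=14: (idle)
t=15: (idle)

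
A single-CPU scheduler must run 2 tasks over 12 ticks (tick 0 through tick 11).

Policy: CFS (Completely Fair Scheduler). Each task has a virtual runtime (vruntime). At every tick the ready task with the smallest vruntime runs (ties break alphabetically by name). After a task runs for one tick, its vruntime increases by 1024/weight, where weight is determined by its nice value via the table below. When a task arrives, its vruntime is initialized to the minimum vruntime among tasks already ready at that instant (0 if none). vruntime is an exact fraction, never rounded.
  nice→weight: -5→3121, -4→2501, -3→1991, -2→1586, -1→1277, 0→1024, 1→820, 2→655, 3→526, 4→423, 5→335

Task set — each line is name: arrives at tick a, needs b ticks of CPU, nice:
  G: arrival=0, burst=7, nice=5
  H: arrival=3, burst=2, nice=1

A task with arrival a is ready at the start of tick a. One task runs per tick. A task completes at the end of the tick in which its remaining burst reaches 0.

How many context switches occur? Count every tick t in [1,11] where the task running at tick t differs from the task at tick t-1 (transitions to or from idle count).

context switches = 3

t=0: vr[G=0] → run G
t=1: vr[G=1024/335] → run G
t=2: vr[G=2048/335] → run G
t=3: vr[G=3072/335 H=3072/335] → run G
t=4: vr[G=4096/335 H=3072/335] → run H
t=5: vr[G=4096/335 H=143104/13735] → run H
t=6: vr[G=4096/335] → run G
t=7: vr[G=1024/67] → run G
t=8: vr[G=6144/335] → run G
t=9: (idle)
t=10: (idle)
t=11: (idle)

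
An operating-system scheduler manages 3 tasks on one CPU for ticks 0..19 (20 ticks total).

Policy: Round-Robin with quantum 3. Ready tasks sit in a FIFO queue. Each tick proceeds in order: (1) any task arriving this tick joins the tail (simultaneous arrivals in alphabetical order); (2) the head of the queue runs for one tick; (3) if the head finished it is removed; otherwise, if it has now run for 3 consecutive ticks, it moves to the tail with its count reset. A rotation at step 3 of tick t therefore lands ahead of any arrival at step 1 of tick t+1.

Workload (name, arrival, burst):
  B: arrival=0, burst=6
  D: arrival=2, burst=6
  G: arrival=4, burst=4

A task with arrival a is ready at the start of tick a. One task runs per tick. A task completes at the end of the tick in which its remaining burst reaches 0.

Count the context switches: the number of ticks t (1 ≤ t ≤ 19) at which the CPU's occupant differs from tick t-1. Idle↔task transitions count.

t=0: queue=[B] q_used=0 → run B
t=1: queue=[B] q_used=1 → run B
t=2: queue=[B,D] q_used=2 → run B
t=3: queue=[D,B] q_used=0 → run D
t=4: queue=[D,B,G] q_used=1 → run D
t=5: queue=[D,B,G] q_used=2 → run D
t=6: queue=[B,G,D] q_used=0 → run B
t=7: queue=[B,G,D] q_used=1 → run B
t=8: queue=[B,G,D] q_used=2 → run B
t=9: queue=[G,D] q_used=0 → run G
t=10: queue=[G,D] q_used=1 → run G
t=11: queue=[G,D] q_used=2 → run G
t=12: queue=[D,G] q_used=0 → run D
t=13: queue=[D,G] q_used=1 → run D
t=14: queue=[D,G] q_used=2 → run D
t=15: queue=[G] q_used=0 → run G
t=16: (idle)
t=17: (idle)
t=18: (idle)
t=19: (idle)

context switches = 6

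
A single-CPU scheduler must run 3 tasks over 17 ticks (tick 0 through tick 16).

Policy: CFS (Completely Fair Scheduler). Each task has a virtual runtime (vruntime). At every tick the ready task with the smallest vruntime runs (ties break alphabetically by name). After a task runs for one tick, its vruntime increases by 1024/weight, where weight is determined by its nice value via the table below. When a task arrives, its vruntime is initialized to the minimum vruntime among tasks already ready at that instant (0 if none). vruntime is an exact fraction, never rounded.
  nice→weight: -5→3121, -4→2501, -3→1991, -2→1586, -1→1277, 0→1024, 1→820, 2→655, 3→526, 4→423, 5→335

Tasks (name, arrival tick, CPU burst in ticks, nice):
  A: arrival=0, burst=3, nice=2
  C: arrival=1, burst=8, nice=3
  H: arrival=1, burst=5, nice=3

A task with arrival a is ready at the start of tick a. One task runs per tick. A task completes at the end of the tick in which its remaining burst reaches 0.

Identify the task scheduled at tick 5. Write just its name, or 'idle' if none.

t=0: vr[A=0] → run A
t=1: vr[A=1024/655 C=1024/655 H=1024/655] → run A
t=2: vr[A=2048/655 C=1024/655 H=1024/655] → run C
t=3: vr[A=2048/655 C=604672/172265 H=1024/655] → run H
t=4: vr[A=2048/655 C=604672/172265 H=604672/172265] → run A
t=5: vr[C=604672/172265 H=604672/172265] → run C
t=6: vr[C=940032/172265 H=604672/172265] → run H
t=7: vr[C=940032/172265 H=940032/172265] → run C
t=8: vr[C=1275392/172265 H=940032/172265] → run H
t=9: vr[C=1275392/172265 H=1275392/172265] → run C
t=10: vr[C=1610752/172265 H=1275392/172265] → run H
t=11: vr[C=1610752/172265 H=1610752/172265] → run C
t=12: vr[C=1946112/172265 H=1610752/172265] → run H
t=13: vr[C=1946112/172265] → run C
t=14: vr[C=2281472/172265] → run C
t=15: vr[C=2616832/172265] → run C
t=16: (idle)

running at tick 5 = C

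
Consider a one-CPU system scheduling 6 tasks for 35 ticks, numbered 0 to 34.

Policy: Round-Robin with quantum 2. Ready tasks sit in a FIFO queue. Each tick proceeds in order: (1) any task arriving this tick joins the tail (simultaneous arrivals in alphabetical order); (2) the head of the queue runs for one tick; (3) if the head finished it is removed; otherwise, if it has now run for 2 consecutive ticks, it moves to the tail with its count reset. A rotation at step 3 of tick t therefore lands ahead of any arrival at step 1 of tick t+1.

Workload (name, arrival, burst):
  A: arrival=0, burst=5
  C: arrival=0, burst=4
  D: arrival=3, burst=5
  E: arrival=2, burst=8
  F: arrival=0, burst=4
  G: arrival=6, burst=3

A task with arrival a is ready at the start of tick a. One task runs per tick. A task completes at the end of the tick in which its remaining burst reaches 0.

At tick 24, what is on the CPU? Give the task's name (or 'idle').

running at tick 24 = E

t=0: queue=[A,C,F] q_used=0 → run A
t=1: queue=[A,C,F] q_used=1 → run A
t=2: queue=[C,F,A,E] q_used=0 → run C
t=3: queue=[C,F,A,E,D] q_used=1 → run C
t=4: queue=[F,A,E,D,C] q_used=0 → run F
t=5: queue=[F,A,E,D,C] q_used=1 → run F
t=6: queue=[A,E,D,C,F,G] q_used=0 → run A
t=7: queue=[A,E,D,C,F,G] q_used=1 → run A
t=8: queue=[E,D,C,F,G,A] q_used=0 → run E
t=9: queue=[E,D,C,F,G,A] q_used=1 → run E
t=10: queue=[D,C,F,G,A,E] q_used=0 → run D
t=11: queue=[D,C,F,G,A,E] q_used=1 → run D
t=12: queue=[C,F,G,A,E,D] q_used=0 → run C
t=13: queue=[C,F,G,A,E,D] q_used=1 → run C
t=14: queue=[F,G,A,E,D] q_used=0 → run F
t=15: queue=[F,G,A,E,D] q_used=1 → run F
t=16: queue=[G,A,E,D] q_used=0 → run G
t=17: queue=[G,A,E,D] q_used=1 → run G
t=18: queue=[A,E,D,G] q_used=0 → run A
t=19: queue=[E,D,G] q_used=0 → run E
t=20: queue=[E,D,G] q_used=1 → run E
t=21: queue=[D,G,E] q_used=0 → run D
t=22: queue=[D,G,E] q_used=1 → run D
t=23: queue=[G,E,D] q_used=0 → run G
t=24: queue=[E,D] q_used=0 → run E
t=25: queue=[E,D] q_used=1 → run E
t=26: queue=[D,E] q_used=0 → run D
t=27: queue=[E] q_used=0 → run E
t=28: queue=[E] q_used=1 → run E
t=29: (idle)
t=30: (idle)
t=31: (idle)
t=32: (idle)
t=33: (idle)
t=34: (idle)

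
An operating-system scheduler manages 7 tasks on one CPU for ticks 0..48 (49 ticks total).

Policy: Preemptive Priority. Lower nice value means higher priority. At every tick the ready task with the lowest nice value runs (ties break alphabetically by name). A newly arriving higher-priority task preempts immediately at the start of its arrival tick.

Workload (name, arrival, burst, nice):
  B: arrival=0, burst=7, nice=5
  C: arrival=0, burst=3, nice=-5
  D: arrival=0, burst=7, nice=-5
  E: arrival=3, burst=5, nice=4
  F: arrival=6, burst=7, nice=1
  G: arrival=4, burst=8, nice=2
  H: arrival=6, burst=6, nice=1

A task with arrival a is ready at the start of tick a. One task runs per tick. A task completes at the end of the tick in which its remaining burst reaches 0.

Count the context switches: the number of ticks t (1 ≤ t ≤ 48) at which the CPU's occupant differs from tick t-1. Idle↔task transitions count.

t=0: ready={B,C,D} → run C
t=1: ready={B,C,D} → run C
t=2: ready={B,C,D} → run C
t=3: ready={B,D,E} → run D
t=4: ready={B,D,E,G} → run D
t=5: ready={B,D,E,G} → run D
t=6: ready={B,D,E,F,G,H} → run D
t=7: ready={B,D,E,F,G,H} → run D
t=8: ready={B,D,E,F,G,H} → run D
t=9: ready={B,D,E,F,G,H} → run D
t=10: ready={B,E,F,G,H} → run F
t=11: ready={B,E,F,G,H} → run F
t=12: ready={B,E,F,G,H} → run F
t=13: ready={B,E,F,G,H} → run F
t=14: ready={B,E,F,G,H} → run F
t=15: ready={B,E,F,G,H} → run F
t=16: ready={B,E,F,G,H} → run F
t=17: ready={B,E,G,H} → run H
t=18: ready={B,E,G,H} → run H
t=19: ready={B,E,G,H} → run H
t=20: ready={B,E,G,H} → run H
t=21: ready={B,E,G,H} → run H
t=22: ready={B,E,G,H} → run H
t=23: ready={B,E,G} → run G
t=24: ready={B,E,G} → run G
t=25: ready={B,E,G} → run G
t=26: ready={B,E,G} → run G
t=27: ready={B,E,G} → run G
t=28: ready={B,E,G} → run G
t=29: ready={B,E,G} → run G
t=30: ready={B,E,G} → run G
t=31: ready={B,E} → run E
t=32: ready={B,E} → run E
t=33: ready={B,E} → run E
t=34: ready={B,E} → run E
t=35: ready={B,E} → run E
t=36: ready={B} → run B
t=37: ready={B} → run B
t=38: ready={B} → run B
t=39: ready={B} → run B
t=40: ready={B} → run B
t=41: ready={B} → run B
t=42: ready={B} → run B
t=43: (idle)
t=44: (idle)
t=45: (idle)
t=46: (idle)
t=47: (idle)
t=48: (idle)

context switches = 7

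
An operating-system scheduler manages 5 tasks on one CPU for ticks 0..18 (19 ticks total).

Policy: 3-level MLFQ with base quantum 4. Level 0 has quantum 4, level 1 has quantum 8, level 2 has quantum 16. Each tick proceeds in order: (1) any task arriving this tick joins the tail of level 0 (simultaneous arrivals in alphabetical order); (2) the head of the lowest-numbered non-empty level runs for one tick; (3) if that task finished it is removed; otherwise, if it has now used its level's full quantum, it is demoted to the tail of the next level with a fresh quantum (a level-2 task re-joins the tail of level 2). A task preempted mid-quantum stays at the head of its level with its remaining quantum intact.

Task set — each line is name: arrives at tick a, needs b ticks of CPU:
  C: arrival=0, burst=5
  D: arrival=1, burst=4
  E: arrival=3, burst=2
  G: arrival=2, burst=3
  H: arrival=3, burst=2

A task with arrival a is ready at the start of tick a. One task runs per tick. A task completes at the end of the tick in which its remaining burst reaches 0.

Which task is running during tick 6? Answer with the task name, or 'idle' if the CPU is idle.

running at tick 6 = D

t=0: L0/L1/L2 = C/-/- → run C
t=1: L0/L1/L2 = CD/-/- → run C
t=2: L0/L1/L2 = CDG/-/- → run C
t=3: L0/L1/L2 = CDGEH/-/- → run C
t=4: L0/L1/L2 = DGEH/C/- → run D
t=5: L0/L1/L2 = DGEH/C/- → run D
t=6: L0/L1/L2 = DGEH/C/- → run D
t=7: L0/L1/L2 = DGEH/C/- → run D
t=8: L0/L1/L2 = GEH/C/- → run G
t=9: L0/L1/L2 = GEH/C/- → run G
t=10: L0/L1/L2 = GEH/C/- → run G
t=11: L0/L1/L2 = EH/C/- → run E
t=12: L0/L1/L2 = EH/C/- → run E
t=13: L0/L1/L2 = H/C/- → run H
t=14: L0/L1/L2 = H/C/- → run H
t=15: L0/L1/L2 = -/C/- → run C
t=16: (idle)
t=17: (idle)
t=18: (idle)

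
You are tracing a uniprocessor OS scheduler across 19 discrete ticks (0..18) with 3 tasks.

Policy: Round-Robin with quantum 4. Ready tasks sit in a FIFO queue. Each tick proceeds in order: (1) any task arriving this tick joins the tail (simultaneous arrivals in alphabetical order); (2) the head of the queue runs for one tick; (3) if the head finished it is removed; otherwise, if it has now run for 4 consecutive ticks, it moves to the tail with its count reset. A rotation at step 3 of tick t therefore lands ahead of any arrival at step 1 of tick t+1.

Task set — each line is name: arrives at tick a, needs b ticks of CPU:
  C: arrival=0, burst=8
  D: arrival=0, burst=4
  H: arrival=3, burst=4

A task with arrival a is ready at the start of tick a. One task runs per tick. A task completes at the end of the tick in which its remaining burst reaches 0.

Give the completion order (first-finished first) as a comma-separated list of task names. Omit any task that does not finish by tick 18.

completion order = D, H, C

t=0: queue=[C,D] q_used=0 → run C
t=1: queue=[C,D] q_used=1 → run C
t=2: queue=[C,D] q_used=2 → run C
t=3: queue=[C,D,H] q_used=3 → run C
t=4: queue=[D,H,C] q_used=0 → run D
t=5: queue=[D,H,C] q_used=1 → run D
t=6: queue=[D,H,C] q_used=2 → run D
t=7: queue=[D,H,C] q_used=3 → run D
t=8: queue=[H,C] q_used=0 → run H
t=9: queue=[H,C] q_used=1 → run H
t=10: queue=[H,C] q_used=2 → run H
t=11: queue=[H,C] q_used=3 → run H
t=12: queue=[C] q_used=0 → run C
t=13: queue=[C] q_used=1 → run C
t=14: queue=[C] q_used=2 → run C
t=15: queue=[C] q_used=3 → run C
t=16: (idle)
t=17: (idle)
t=18: (idle)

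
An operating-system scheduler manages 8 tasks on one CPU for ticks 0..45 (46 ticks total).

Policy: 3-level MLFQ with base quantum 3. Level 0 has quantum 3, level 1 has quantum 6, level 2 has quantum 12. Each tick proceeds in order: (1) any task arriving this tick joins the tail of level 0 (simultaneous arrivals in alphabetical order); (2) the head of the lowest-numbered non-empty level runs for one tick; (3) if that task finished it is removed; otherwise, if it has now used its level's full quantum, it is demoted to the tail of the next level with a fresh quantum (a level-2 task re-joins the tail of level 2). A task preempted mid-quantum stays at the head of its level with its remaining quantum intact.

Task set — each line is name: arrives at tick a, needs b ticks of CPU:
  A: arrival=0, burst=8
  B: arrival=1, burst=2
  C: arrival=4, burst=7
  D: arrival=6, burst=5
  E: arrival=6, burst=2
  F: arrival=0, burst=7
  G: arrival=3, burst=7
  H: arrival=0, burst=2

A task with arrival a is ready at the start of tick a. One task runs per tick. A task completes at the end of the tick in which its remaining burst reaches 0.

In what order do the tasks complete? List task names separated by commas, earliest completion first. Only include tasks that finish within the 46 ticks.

completion order = H, B, E, A, F, G, C, D

t=0: L0/L1/L2 = AFH/-/- → run A
t=1: L0/L1/L2 = AFHB/-/- → run A
t=2: L0/L1/L2 = AFHB/-/- → run A
t=3: L0/L1/L2 = FHBG/A/- → run F
t=4: L0/L1/L2 = FHBGC/A/- → run F
t=5: L0/L1/L2 = FHBGC/A/- → run F
t=6: L0/L1/L2 = HBGCDE/AF/- → run H
t=7: L0/L1/L2 = HBGCDE/AF/- → run H
t=8: L0/L1/L2 = BGCDE/AF/- → run B
t=9: L0/L1/L2 = BGCDE/AF/- → run B
t=10: L0/L1/L2 = GCDE/AF/- → run G
t=11: L0/L1/L2 = GCDE/AF/- → run G
t=12: L0/L1/L2 = GCDE/AF/- → run G
t=13: L0/L1/L2 = CDE/AFG/- → run C
t=14: L0/L1/L2 = CDE/AFG/- → run C
t=15: L0/L1/L2 = CDE/AFG/- → run C
t=16: L0/L1/L2 = DE/AFGC/- → run D
t=17: L0/L1/L2 = DE/AFGC/- → run D
t=18: L0/L1/L2 = DE/AFGC/- → run D
t=19: L0/L1/L2 = E/AFGCD/- → run E
t=20: L0/L1/L2 = E/AFGCD/- → run E
t=21: L0/L1/L2 = -/AFGCD/- → run A
t=22: L0/L1/L2 = -/AFGCD/- → run A
t=23: L0/L1/L2 = -/AFGCD/- → run A
t=24: L0/L1/L2 = -/AFGCD/- → run A
t=25: L0/L1/L2 = -/AFGCD/- → run A
t=26: L0/L1/L2 = -/FGCD/- → run F
t=27: L0/L1/L2 = -/FGCD/- → run F
t=28: L0/L1/L2 = -/FGCD/- → run F
t=29: L0/L1/L2 = -/FGCD/- → run F
t=30: L0/L1/L2 = -/GCD/- → run G
t=31: L0/L1/L2 = -/GCD/- → run G
t=32: L0/L1/L2 = -/GCD/- → run G
t=33: L0/L1/L2 = -/GCD/- → run G
t=34: L0/L1/L2 = -/CD/- → run C
t=35: L0/L1/L2 = -/CD/- → run C
t=36: L0/L1/L2 = -/CD/- → run C
t=37: L0/L1/L2 = -/CD/- → run C
t=38: L0/L1/L2 = -/D/- → run D
t=39: L0/L1/L2 = -/D/- → run D
t=40: (idle)
t=41: (idle)
t=42: (idle)
t=43: (idle)
t=44: (idle)
t=45: (idle)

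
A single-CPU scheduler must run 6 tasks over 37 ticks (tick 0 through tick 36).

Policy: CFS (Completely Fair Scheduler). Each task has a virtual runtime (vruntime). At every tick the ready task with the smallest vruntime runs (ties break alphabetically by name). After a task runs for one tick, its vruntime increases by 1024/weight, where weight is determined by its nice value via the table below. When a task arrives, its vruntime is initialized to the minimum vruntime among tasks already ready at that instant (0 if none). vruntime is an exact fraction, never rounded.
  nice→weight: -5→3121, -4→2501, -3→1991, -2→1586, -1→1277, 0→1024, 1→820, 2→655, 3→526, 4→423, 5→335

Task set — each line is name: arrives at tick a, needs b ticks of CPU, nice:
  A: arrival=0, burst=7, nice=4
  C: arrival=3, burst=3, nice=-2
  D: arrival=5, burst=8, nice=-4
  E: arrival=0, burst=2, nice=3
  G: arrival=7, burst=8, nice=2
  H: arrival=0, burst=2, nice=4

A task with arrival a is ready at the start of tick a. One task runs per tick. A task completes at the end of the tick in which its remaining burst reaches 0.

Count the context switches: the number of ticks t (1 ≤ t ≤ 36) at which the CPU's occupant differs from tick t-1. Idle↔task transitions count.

context switches = 25

t=0: vr[A=0 E=0 H=0] → run A
t=1: vr[A=1024/423 E=0 H=0] → run E
t=2: vr[A=1024/423 E=512/263 H=0] → run H
t=3: vr[A=1024/423 C=512/263 E=512/263 H=1024/423] → run C
t=4: vr[A=1024/423 C=540672/208559 E=512/263 H=1024/423] → run E
t=5: vr[A=1024/423 C=540672/208559 D=1024/423 H=1024/423] → run A
t=6: vr[A=2048/423 C=540672/208559 D=1024/423 H=1024/423] → run D
t=7: vr[A=2048/423 C=540672/208559 D=2994176/1057923 G=1024/423 H=1024/423] → run G
t=8: vr[A=2048/423 C=540672/208559 D=2994176/1057923 G=1103872/277065 H=1024/423] → run H
t=9: vr[A=2048/423 C=540672/208559 D=2994176/1057923 G=1103872/277065] → run C
t=10: vr[A=2048/423 C=675328/208559 D=2994176/1057923 G=1103872/277065] → run D
t=11: vr[A=2048/423 C=675328/208559 D=3427328/1057923 G=1103872/277065] → run C
t=12: vr[A=2048/423 D=3427328/1057923 G=1103872/277065] → run D
t=13: vr[A=2048/423 D=3860480/1057923 G=1103872/277065] → run D
t=14: vr[A=2048/423 D=4293632/1057923 G=1103872/277065] → run G
t=15: vr[A=2048/423 D=4293632/1057923 G=1537024/277065] → run D
t=16: vr[A=2048/423 D=4726784/1057923 G=1537024/277065] → run D
t=17: vr[A=2048/423 D=5159936/1057923 G=1537024/277065] → run A
t=18: vr[A=1024/141 D=5159936/1057923 G=1537024/277065] → run D
t=19: vr[A=1024/141 D=5593088/1057923 G=1537024/277065] → run D
t=20: vr[A=1024/141 G=1537024/277065] → run G
t=21: vr[A=1024/141 G=1970176/277065] → run G
t=22: vr[A=1024/141 G=2403328/277065] → run A
t=23: vr[A=4096/423 G=2403328/277065] → run G
t=24: vr[A=4096/423 G=567296/55413] → run A
t=25: vr[A=5120/423 G=567296/55413] → run G
t=26: vr[A=5120/423 G=3269632/277065] → run G
t=27: vr[A=5120/423 G=3702784/277065] → run A
t=28: vr[A=2048/141 G=3702784/277065] → run G
t=29: vr[A=2048/141] → run A
t=30: (idle)
t=31: (idle)
t=32: (idle)
t=33: (idle)
t=34: (idle)
t=35: (idle)
t=36: (idle)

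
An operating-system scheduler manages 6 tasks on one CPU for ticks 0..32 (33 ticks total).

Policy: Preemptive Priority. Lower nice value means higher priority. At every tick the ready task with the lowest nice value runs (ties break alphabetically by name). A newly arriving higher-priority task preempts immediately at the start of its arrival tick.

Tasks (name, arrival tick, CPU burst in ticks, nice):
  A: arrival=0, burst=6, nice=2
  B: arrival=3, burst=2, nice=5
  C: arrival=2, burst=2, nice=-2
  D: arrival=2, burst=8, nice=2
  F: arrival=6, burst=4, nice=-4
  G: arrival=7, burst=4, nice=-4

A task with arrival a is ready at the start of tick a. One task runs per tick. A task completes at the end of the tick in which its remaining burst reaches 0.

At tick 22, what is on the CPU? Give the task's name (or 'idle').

t=0: ready={A} → run A
t=1: ready={A} → run A
t=2: ready={A,C,D} → run C
t=3: ready={A,B,C,D} → run C
t=4: ready={A,B,D} → run A
t=5: ready={A,B,D} → run A
t=6: ready={A,B,D,F} → run F
t=7: ready={A,B,D,F,G} → run F
t=8: ready={A,B,D,F,G} → run F
t=9: ready={A,B,D,F,G} → run F
t=10: ready={A,B,D,G} → run G
t=11: ready={A,B,D,G} → run G
t=12: ready={A,B,D,G} → run G
t=13: ready={A,B,D,G} → run G
t=14: ready={A,B,D} → run A
t=15: ready={A,B,D} → run A
t=16: ready={B,D} → run D
t=17: ready={B,D} → run D
t=18: ready={B,D} → run D
t=19: ready={B,D} → run D
t=20: ready={B,D} → run D
t=21: ready={B,D} → run D
t=22: ready={B,D} → run D
t=23: ready={B,D} → run D
t=24: ready={B} → run B
t=25: ready={B} → run B
t=26: (idle)
t=27: (idle)
t=28: (idle)
t=29: (idle)
t=30: (idle)
t=31: (idle)
t=32: (idle)

running at tick 22 = D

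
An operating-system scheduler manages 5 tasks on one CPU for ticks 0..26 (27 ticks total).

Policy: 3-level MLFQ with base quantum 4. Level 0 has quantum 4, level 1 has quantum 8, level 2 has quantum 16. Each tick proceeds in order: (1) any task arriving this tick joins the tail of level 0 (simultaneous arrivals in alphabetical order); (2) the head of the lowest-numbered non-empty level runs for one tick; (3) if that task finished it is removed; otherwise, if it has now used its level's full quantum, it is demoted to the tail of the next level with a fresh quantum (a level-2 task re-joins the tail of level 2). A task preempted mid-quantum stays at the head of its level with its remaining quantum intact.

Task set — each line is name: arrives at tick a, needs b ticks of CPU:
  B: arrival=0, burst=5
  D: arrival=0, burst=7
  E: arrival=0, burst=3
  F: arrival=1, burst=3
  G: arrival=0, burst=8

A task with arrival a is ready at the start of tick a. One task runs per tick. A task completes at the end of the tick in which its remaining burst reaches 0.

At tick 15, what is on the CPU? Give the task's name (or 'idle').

running at tick 15 = F

t=0: L0/L1/L2 = BDEG/-/- → run B
t=1: L0/L1/L2 = BDEGF/-/- → run B
t=2: L0/L1/L2 = BDEGF/-/- → run B
t=3: L0/L1/L2 = BDEGF/-/- → run B
t=4: L0/L1/L2 = DEGF/B/- → run D
t=5: L0/L1/L2 = DEGF/B/- → run D
t=6: L0/L1/L2 = DEGF/B/- → run D
t=7: L0/L1/L2 = DEGF/B/- → run D
t=8: L0/L1/L2 = EGF/BD/- → run E
t=9: L0/L1/L2 = EGF/BD/- → run E
t=10: L0/L1/L2 = EGF/BD/- → run E
t=11: L0/L1/L2 = GF/BD/- → run G
t=12: L0/L1/L2 = GF/BD/- → run G
t=13: L0/L1/L2 = GF/BD/- → run G
t=14: L0/L1/L2 = GF/BD/- → run G
t=15: L0/L1/L2 = F/BDG/- → run F
t=16: L0/L1/L2 = F/BDG/- → run F
t=17: L0/L1/L2 = F/BDG/- → run F
t=18: L0/L1/L2 = -/BDG/- → run B
t=19: L0/L1/L2 = -/DG/- → run D
t=20: L0/L1/L2 = -/DG/- → run D
t=21: L0/L1/L2 = -/DG/- → run D
t=22: L0/L1/L2 = -/G/- → run G
t=23: L0/L1/L2 = -/G/- → run G
t=24: L0/L1/L2 = -/G/- → run G
t=25: L0/L1/L2 = -/G/- → run G
t=26: (idle)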